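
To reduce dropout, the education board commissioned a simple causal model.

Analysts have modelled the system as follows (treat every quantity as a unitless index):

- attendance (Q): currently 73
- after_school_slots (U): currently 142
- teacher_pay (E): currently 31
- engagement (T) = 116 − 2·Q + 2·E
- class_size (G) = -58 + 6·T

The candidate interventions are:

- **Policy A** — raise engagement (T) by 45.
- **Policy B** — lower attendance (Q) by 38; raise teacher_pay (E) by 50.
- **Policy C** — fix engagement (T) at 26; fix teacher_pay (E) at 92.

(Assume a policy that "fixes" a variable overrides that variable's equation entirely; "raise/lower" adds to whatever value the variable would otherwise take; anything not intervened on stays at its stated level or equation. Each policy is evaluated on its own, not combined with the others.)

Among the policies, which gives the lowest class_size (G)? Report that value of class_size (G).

Policy A (T + 45):
  Q = 73
  E = 31
  T = 116 − 2·73 + 2·31 (+45 from intervention) = 77
  G = -58 + 6·77 = 404
Policy B (Q − 38, E + 50):
  Q = 73 − 38 = 35
  E = 31 + 50 = 81
  T = 116 − 2·35 + 2·81 = 208
  G = -58 + 6·208 = 1190
Policy C (T := 26, E := 92):
  Q = 73
  E = 92
  T = 26
  G = -58 + 6·26 = 98
Comparing — Policy A: G=404, Policy B: G=1190, Policy C: G=98. Lowest is 98 (Policy C).

98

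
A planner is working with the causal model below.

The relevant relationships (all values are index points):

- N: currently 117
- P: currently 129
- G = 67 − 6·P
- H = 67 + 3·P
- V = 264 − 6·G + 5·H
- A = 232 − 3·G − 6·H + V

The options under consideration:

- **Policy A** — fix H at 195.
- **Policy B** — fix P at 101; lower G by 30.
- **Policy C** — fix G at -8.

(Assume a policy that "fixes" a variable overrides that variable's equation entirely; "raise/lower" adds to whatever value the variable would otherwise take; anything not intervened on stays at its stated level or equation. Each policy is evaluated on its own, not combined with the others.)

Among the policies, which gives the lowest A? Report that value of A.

114

Policy A (H := 195):
  P = 129
  G = 67 − 6·129 = -707
  H = 195
  V = 264 − 6·(-707) + 5·195 = 5481
  A = 232 − 3·(-707) − 6·195 + 5481 = 6664
Policy B (P := 101, G − 30):
  P = 101
  G = 67 − 6·101 (−30 from intervention) = -569
  H = 67 + 3·101 = 370
  V = 264 − 6·(-569) + 5·370 = 5528
  A = 232 − 3·(-569) − 6·370 + 5528 = 5247
Policy C (G := -8):
  P = 129
  G = -8
  H = 67 + 3·129 = 454
  V = 264 − 6·(-8) + 5·454 = 2582
  A = 232 − 3·(-8) − 6·454 + 2582 = 114
Comparing — Policy A: A=6664, Policy B: A=5247, Policy C: A=114. Lowest is 114 (Policy C).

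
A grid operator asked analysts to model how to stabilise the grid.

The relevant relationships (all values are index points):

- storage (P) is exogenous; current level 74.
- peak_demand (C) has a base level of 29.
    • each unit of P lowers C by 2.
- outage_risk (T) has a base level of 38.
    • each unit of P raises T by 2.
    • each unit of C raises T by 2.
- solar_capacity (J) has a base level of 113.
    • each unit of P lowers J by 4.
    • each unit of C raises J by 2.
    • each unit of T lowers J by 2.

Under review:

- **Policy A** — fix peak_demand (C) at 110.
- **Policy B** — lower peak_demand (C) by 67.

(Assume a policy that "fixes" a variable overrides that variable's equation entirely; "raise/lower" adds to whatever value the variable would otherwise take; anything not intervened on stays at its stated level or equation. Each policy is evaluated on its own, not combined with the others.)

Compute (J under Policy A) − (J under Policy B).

Policy A (C := 110):
  P = 74
  C = 110
  T = 38 + 2·74 + 2·110 = 406
  J = 113 − 4·74 + 2·110 − 2·406 = -775
Policy B (C − 67):
  P = 74
  C = 29 − 2·74 (−67 from intervention) = -186
  T = 38 + 2·74 + 2·(-186) = -186
  J = 113 − 4·74 + 2·(-186) − 2·(-186) = -183
J: -775 − (-183) = -592

-592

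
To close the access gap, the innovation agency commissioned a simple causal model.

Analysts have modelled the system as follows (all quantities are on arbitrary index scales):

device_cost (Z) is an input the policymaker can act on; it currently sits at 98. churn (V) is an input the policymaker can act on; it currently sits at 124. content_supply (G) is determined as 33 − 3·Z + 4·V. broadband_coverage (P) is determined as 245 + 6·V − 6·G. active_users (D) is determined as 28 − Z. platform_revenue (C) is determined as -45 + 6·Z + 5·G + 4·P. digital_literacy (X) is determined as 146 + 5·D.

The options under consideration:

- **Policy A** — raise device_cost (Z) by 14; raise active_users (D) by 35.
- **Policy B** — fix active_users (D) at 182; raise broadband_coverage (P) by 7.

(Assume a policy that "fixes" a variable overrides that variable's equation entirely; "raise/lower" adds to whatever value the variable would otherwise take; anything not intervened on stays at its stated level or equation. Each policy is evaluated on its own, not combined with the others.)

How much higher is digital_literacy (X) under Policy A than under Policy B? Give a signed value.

-1155

Policy A (Z + 14, D + 35):
  Z = 98 + 14 = 112
  D = 28 − 112 (+35 from intervention) = -49
  X = 146 + 5·(-49) = -99
Policy B (D := 182, P + 7):
  Z = 98
  D = 182
  X = 146 + 5·182 = 1056
X: -99 − 1056 = -1155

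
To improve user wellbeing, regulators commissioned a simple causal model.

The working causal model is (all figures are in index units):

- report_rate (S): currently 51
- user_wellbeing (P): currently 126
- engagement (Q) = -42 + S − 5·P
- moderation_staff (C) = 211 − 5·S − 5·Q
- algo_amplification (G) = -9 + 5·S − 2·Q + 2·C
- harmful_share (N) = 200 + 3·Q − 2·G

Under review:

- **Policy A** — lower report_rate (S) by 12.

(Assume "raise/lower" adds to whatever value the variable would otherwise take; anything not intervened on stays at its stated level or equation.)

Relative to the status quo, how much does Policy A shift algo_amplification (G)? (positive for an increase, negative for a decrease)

Baseline:
  S = 51
  P = 126
  Q = -42 + 51 − 5·126 = -621
  C = 211 − 5·51 − 5·(-621) = 3061
  G = -9 + 5·51 − 2·(-621) + 2·3061 = 7610
Policy A (S − 12):
  S = 51 − 12 = 39
  P = 126
  Q = -42 + 39 − 5·126 = -633
  C = 211 − 5·39 − 5·(-633) = 3181
  G = -9 + 5·39 − 2·(-633) + 2·3181 = 7814
Change in G: 7814 − 7610 = 204

204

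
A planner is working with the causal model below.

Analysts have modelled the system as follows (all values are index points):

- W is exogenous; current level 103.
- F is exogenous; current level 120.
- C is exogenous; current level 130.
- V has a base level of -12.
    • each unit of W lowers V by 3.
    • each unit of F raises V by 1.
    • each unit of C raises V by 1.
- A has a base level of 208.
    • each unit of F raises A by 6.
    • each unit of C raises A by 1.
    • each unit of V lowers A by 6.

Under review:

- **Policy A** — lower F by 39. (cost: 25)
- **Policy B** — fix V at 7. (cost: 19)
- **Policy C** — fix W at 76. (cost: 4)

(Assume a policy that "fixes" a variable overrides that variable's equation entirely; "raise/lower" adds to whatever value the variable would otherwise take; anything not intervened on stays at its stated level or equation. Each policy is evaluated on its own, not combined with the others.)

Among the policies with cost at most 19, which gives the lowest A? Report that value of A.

998

Policy B (V := 7):
  W = 103
  F = 120
  C = 130
  V = 7
  A = 208 + 6·120 + 130 − 6·7 = 1016
Policy C (W := 76):
  W = 76
  F = 120
  C = 130
  V = -12 − 3·76 + 120 + 130 = 10
  A = 208 + 6·120 + 130 − 6·10 = 998
Comparing — Policy B: A=1016, Policy C: A=998. Lowest is 998 (Policy C).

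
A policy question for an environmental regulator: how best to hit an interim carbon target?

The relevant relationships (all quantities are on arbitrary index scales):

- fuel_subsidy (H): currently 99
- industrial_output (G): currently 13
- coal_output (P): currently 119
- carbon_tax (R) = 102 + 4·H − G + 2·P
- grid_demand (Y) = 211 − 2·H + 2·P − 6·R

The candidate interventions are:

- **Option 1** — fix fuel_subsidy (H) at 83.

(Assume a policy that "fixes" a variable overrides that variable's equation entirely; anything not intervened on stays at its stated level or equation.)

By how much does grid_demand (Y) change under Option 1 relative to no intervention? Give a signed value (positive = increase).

416

Baseline:
  H = 99
  G = 13
  P = 119
  R = 102 + 4·99 − 13 + 2·119 = 723
  Y = 211 − 2·99 + 2·119 − 6·723 = -4087
Option 1 (H := 83):
  H = 83
  G = 13
  P = 119
  R = 102 + 4·83 − 13 + 2·119 = 659
  Y = 211 − 2·83 + 2·119 − 6·659 = -3671
Change in Y: -3671 − (-4087) = 416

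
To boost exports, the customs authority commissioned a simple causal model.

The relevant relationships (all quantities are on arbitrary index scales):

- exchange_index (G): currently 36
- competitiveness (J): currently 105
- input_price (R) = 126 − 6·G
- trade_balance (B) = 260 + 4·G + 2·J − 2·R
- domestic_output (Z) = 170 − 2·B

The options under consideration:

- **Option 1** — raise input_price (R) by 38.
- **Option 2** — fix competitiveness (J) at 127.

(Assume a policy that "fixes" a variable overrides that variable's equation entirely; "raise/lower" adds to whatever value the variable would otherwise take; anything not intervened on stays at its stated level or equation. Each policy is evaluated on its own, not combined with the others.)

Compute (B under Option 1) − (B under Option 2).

-120

Option 1 (R + 38):
  G = 36
  J = 105
  R = 126 − 6·36 (+38 from intervention) = -52
  B = 260 + 4·36 + 2·105 − 2·(-52) = 718
Option 2 (J := 127):
  G = 36
  J = 127
  R = 126 − 6·36 = -90
  B = 260 + 4·36 + 2·127 − 2·(-90) = 838
B: 718 − 838 = -120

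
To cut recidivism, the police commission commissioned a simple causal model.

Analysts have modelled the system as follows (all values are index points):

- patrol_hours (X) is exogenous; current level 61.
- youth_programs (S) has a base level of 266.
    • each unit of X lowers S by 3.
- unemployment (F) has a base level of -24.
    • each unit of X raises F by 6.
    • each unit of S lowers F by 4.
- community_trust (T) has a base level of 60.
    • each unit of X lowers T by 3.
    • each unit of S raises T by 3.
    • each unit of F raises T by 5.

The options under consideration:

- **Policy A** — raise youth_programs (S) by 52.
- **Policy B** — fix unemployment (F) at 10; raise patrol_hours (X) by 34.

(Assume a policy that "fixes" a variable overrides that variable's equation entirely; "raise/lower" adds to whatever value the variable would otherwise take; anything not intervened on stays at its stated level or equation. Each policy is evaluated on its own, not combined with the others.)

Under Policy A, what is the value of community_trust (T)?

-708

Policy A (S + 52):
  X = 61
  S = 266 − 3·61 (+52 from intervention) = 135
  F = -24 + 6·61 − 4·135 = -198
  T = 60 − 3·61 + 3·135 + 5·(-198) = -708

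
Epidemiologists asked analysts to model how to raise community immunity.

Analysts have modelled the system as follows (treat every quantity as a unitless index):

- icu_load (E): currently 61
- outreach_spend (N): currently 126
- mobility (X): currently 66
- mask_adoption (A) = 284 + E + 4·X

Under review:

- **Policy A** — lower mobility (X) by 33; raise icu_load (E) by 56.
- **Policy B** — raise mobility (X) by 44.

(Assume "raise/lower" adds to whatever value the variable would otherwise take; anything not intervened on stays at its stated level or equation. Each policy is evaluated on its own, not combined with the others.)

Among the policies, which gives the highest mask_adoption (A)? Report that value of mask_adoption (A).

Policy A (X − 33, E + 56):
  E = 61 + 56 = 117
  X = 66 − 33 = 33
  A = 284 + 117 + 4·33 = 533
Policy B (X + 44):
  E = 61
  X = 66 + 44 = 110
  A = 284 + 61 + 4·110 = 785
Comparing — Policy A: A=533, Policy B: A=785. Highest is 785 (Policy B).

785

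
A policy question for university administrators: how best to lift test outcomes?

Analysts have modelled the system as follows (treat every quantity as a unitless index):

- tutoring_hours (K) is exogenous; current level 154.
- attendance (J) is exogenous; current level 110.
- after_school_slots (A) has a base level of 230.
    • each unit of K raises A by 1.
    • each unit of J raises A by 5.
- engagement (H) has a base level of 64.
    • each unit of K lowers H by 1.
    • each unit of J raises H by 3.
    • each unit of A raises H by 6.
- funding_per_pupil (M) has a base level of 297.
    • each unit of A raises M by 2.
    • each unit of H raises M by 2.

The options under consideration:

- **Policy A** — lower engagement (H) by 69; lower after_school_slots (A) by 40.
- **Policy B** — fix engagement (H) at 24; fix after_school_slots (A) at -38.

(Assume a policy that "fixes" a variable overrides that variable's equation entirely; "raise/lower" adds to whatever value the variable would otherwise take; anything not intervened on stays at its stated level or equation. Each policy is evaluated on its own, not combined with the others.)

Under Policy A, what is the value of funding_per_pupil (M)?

13155

Policy A (H − 69, A − 40):
  K = 154
  J = 110
  A = 230 + 154 + 5·110 (−40 from intervention) = 894
  H = 64 − 154 + 3·110 + 6·894 (−69 from intervention) = 5535
  M = 297 + 2·894 + 2·5535 = 13155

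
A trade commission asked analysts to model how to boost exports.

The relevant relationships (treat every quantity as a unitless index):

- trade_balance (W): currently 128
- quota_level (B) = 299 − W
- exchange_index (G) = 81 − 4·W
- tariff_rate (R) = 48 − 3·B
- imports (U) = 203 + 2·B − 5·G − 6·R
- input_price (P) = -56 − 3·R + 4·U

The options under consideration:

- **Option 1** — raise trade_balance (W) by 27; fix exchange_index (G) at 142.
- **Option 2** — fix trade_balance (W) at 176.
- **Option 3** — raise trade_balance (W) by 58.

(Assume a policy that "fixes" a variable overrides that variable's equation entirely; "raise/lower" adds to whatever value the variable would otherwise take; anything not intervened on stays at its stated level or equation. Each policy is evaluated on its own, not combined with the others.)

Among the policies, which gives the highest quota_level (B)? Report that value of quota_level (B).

Option 1 (W + 27, G := 142):
  W = 128 + 27 = 155
  B = 299 − 155 = 144
Option 2 (W := 176):
  W = 176
  B = 299 − 176 = 123
Option 3 (W + 58):
  W = 128 + 58 = 186
  B = 299 − 186 = 113
Comparing — Option 1: B=144, Option 2: B=123, Option 3: B=113. Highest is 144 (Option 1).

144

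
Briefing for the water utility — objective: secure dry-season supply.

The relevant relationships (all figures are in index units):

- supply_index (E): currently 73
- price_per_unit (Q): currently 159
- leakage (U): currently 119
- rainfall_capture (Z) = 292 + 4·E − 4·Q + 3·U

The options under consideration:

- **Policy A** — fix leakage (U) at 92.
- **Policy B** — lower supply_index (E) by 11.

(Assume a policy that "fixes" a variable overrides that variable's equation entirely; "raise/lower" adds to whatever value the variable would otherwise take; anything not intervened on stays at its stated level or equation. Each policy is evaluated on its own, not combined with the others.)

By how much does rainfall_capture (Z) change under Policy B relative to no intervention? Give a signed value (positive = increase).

Baseline:
  E = 73
  Q = 159
  U = 119
  Z = 292 + 4·73 − 4·159 + 3·119 = 305
Policy B (E − 11):
  E = 73 − 11 = 62
  Q = 159
  U = 119
  Z = 292 + 4·62 − 4·159 + 3·119 = 261
Change in Z: 261 − 305 = -44

-44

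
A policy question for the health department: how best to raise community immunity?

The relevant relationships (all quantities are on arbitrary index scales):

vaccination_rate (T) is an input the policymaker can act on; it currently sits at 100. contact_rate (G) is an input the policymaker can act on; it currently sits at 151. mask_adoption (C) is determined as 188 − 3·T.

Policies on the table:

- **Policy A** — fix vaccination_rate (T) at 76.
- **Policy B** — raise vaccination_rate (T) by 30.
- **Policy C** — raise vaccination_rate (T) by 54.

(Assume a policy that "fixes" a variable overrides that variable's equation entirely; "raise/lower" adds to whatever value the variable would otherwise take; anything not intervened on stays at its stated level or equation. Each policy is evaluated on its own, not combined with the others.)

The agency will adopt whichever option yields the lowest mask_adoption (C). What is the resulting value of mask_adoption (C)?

Policy A (T := 76):
  T = 76
  C = 188 − 3·76 = -40
Policy B (T + 30):
  T = 100 + 30 = 130
  C = 188 − 3·130 = -202
Policy C (T + 54):
  T = 100 + 54 = 154
  C = 188 − 3·154 = -274
Comparing — Policy A: C=-40, Policy B: C=-202, Policy C: C=-274. Lowest is -274 (Policy C).

-274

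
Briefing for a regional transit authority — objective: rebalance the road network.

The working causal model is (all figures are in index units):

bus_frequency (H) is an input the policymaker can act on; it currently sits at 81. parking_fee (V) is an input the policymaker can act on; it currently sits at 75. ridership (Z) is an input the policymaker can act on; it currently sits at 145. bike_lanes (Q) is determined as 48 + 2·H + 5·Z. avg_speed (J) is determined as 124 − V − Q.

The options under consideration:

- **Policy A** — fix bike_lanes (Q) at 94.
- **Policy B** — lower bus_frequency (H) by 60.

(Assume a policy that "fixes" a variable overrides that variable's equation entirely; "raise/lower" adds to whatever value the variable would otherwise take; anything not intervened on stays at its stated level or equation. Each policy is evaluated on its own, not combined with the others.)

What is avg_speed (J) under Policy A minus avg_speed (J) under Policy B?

721

Policy A (Q := 94):
  H = 81
  V = 75
  Z = 145
  Q = 94
  J = 124 − 75 − 94 = -45
Policy B (H − 60):
  H = 81 − 60 = 21
  V = 75
  Z = 145
  Q = 48 + 2·21 + 5·145 = 815
  J = 124 − 75 − 815 = -766
J: -45 − (-766) = 721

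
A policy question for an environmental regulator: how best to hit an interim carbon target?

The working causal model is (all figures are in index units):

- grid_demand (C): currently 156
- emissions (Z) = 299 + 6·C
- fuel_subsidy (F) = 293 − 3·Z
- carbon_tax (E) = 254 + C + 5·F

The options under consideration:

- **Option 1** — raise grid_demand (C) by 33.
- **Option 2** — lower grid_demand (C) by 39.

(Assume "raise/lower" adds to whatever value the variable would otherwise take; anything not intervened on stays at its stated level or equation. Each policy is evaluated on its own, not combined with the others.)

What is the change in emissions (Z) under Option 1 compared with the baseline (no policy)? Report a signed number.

Baseline:
  C = 156
  Z = 299 + 6·156 = 1235
Option 1 (C + 33):
  C = 156 + 33 = 189
  Z = 299 + 6·189 = 1433
Change in Z: 1433 − 1235 = 198

198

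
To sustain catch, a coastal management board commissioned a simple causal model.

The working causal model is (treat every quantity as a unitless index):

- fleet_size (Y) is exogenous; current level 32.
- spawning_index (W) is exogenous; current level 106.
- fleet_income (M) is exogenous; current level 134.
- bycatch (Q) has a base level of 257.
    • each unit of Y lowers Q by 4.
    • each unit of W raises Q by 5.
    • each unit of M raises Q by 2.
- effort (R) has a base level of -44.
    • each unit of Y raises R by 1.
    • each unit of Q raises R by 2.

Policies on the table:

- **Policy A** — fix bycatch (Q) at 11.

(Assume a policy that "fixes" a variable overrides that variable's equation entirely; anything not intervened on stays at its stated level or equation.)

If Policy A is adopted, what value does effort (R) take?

10

Policy A (Q := 11):
  Y = 32
  W = 106
  M = 134
  Q = 11
  R = -44 + 32 + 2·11 = 10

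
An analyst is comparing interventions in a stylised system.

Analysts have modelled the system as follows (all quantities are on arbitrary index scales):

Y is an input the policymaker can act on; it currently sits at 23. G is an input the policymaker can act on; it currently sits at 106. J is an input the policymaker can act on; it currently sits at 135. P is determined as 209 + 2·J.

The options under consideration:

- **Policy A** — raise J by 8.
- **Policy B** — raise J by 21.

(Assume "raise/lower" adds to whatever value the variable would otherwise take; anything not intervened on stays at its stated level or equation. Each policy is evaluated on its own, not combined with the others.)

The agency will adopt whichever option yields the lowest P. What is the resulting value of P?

495

Policy A (J + 8):
  J = 135 + 8 = 143
  P = 209 + 2·143 = 495
Policy B (J + 21):
  J = 135 + 21 = 156
  P = 209 + 2·156 = 521
Comparing — Policy A: P=495, Policy B: P=521. Lowest is 495 (Policy A).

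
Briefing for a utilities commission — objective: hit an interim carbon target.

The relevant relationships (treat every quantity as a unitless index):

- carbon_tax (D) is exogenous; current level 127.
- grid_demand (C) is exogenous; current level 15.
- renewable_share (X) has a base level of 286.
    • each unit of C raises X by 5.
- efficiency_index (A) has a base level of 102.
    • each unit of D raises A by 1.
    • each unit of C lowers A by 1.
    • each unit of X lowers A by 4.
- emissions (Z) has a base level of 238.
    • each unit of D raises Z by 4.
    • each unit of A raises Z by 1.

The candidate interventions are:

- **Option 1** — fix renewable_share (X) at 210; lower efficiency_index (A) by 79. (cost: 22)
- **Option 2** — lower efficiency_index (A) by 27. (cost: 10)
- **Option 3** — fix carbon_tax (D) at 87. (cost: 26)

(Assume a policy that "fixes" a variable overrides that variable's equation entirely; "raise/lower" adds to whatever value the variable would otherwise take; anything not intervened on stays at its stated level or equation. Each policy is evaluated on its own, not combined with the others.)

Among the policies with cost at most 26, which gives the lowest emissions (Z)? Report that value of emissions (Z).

Option 1 (X := 210, A − 79):
  D = 127
  C = 15
  X = 210
  A = 102 + 127 − 15 − 4·210 (−79 from intervention) = -705
  Z = 238 + 4·127 + (-705) = 41
Option 2 (A − 27):
  D = 127
  C = 15
  X = 286 + 5·15 = 361
  A = 102 + 127 − 15 − 4·361 (−27 from intervention) = -1257
  Z = 238 + 4·127 + (-1257) = -511
Option 3 (D := 87):
  D = 87
  C = 15
  X = 286 + 5·15 = 361
  A = 102 + 87 − 15 − 4·361 = -1270
  Z = 238 + 4·87 + (-1270) = -684
Comparing — Option 1: Z=41, Option 2: Z=-511, Option 3: Z=-684. Lowest is -684 (Option 3).

-684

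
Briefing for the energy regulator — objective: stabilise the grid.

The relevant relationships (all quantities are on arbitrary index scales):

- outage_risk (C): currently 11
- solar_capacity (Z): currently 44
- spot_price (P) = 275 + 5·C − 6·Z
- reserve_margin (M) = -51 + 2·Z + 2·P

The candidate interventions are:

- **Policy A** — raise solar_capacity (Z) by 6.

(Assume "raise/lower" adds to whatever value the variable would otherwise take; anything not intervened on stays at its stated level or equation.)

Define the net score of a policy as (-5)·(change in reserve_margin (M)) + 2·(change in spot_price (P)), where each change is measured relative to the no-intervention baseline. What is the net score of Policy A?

Baseline:
  C = 11
  Z = 44
  P = 275 + 5·11 − 6·44 = 66
  M = -51 + 2·44 + 2·66 = 169
Policy A (Z + 6):
  C = 11
  Z = 44 + 6 = 50
  P = 275 + 5·11 − 6·50 = 30
  M = -51 + 2·50 + 2·30 = 109
ΔM = 109 − 169 = -60; ΔP = 30 − 66 = -36
Score = (-5)·(-60) + 2·(-36) = 228

228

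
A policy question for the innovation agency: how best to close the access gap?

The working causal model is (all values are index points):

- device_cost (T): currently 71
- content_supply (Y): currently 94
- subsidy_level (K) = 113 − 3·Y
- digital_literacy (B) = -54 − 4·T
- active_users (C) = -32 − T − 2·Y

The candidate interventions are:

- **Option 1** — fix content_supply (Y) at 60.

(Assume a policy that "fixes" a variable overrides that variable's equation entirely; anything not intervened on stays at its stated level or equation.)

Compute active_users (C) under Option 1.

Option 1 (Y := 60):
  T = 71
  Y = 60
  C = -32 − 71 − 2·60 = -223

-223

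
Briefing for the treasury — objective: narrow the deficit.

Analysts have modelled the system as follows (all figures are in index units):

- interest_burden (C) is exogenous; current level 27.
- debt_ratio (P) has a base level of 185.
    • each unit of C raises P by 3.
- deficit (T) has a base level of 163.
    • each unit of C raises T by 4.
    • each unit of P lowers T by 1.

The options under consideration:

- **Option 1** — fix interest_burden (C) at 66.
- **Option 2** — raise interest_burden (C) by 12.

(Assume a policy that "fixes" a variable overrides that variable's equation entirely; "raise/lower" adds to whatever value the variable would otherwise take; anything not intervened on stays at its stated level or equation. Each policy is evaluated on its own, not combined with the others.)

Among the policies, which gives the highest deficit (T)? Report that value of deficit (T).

44

Option 1 (C := 66):
  C = 66
  P = 185 + 3·66 = 383
  T = 163 + 4·66 − 383 = 44
Option 2 (C + 12):
  C = 27 + 12 = 39
  P = 185 + 3·39 = 302
  T = 163 + 4·39 − 302 = 17
Comparing — Option 1: T=44, Option 2: T=17. Highest is 44 (Option 1).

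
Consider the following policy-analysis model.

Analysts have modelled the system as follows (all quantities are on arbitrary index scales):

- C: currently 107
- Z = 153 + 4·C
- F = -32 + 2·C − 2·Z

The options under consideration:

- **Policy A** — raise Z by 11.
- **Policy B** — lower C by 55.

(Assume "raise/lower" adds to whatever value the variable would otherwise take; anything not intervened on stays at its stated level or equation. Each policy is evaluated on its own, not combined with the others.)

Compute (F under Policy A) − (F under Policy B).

Policy A (Z + 11):
  C = 107
  Z = 153 + 4·107 (+11 from intervention) = 592
  F = -32 + 2·107 − 2·592 = -1002
Policy B (C − 55):
  C = 107 − 55 = 52
  Z = 153 + 4·52 = 361
  F = -32 + 2·52 − 2·361 = -650
F: -1002 − (-650) = -352

-352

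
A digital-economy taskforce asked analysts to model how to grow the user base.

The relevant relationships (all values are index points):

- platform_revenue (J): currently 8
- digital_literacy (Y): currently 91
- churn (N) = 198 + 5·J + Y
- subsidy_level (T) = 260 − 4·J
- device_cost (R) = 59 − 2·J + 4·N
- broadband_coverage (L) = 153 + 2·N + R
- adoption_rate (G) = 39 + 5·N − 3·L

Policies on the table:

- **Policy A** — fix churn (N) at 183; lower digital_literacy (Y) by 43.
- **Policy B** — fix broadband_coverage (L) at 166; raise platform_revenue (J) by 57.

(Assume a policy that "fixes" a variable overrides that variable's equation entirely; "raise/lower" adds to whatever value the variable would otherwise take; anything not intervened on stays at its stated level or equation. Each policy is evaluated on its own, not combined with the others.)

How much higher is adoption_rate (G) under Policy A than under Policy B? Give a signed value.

Policy A (N := 183, Y − 43):
  J = 8
  Y = 91 − 43 = 48
  N = 183
  R = 59 − 2·8 + 4·183 = 775
  L = 153 + 2·183 + 775 = 1294
  G = 39 + 5·183 − 3·1294 = -2928
Policy B (L := 166, J + 57):
  J = 8 + 57 = 65
  Y = 91
  N = 198 + 5·65 + 91 = 614
  R = 59 − 2·65 + 4·614 = 2385
  L = 166
  G = 39 + 5·614 − 3·166 = 2611
G: -2928 − 2611 = -5539

-5539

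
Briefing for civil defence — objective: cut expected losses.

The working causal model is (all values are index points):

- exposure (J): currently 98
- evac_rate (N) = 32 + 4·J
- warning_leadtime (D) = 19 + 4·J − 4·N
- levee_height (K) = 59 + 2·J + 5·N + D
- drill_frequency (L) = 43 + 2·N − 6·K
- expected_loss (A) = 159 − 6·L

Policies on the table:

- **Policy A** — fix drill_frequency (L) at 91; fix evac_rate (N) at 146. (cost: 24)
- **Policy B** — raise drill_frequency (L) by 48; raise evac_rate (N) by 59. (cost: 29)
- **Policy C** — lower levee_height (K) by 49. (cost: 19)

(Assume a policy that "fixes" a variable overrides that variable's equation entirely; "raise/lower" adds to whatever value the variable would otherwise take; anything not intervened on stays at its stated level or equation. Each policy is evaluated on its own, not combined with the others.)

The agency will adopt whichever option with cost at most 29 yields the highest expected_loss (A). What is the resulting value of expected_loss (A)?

Policy A (L := 91, N := 146):
  J = 98
  N = 146
  D = 19 + 4·98 − 4·146 = -173
  K = 59 + 2·98 + 5·146 + (-173) = 812
  L = 91
  A = 159 − 6·91 = -387
Policy B (L + 48, N + 59):
  J = 98
  N = 32 + 4·98 (+59 from intervention) = 483
  D = 19 + 4·98 − 4·483 = -1521
  K = 59 + 2·98 + 5·483 + (-1521) = 1149
  L = 43 + 2·483 − 6·1149 (+48 from intervention) = -5837
  A = 159 − 6·(-5837) = 35181
Policy C (K − 49):
  J = 98
  N = 32 + 4·98 = 424
  D = 19 + 4·98 − 4·424 = -1285
  K = 59 + 2·98 + 5·424 + (-1285) (−49 from intervention) = 1041
  L = 43 + 2·424 − 6·1041 = -5355
  A = 159 − 6·(-5355) = 32289
Comparing — Policy A: A=-387, Policy B: A=35181, Policy C: A=32289. Highest is 35181 (Policy B).

35181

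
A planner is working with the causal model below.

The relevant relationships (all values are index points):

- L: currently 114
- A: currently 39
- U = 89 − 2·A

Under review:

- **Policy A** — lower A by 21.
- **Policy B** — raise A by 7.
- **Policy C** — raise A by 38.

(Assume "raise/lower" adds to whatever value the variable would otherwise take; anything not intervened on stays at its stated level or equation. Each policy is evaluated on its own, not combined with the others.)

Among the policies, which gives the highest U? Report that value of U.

53

Policy A (A − 21):
  A = 39 − 21 = 18
  U = 89 − 2·18 = 53
Policy B (A + 7):
  A = 39 + 7 = 46
  U = 89 − 2·46 = -3
Policy C (A + 38):
  A = 39 + 38 = 77
  U = 89 − 2·77 = -65
Comparing — Policy A: U=53, Policy B: U=-3, Policy C: U=-65. Highest is 53 (Policy A).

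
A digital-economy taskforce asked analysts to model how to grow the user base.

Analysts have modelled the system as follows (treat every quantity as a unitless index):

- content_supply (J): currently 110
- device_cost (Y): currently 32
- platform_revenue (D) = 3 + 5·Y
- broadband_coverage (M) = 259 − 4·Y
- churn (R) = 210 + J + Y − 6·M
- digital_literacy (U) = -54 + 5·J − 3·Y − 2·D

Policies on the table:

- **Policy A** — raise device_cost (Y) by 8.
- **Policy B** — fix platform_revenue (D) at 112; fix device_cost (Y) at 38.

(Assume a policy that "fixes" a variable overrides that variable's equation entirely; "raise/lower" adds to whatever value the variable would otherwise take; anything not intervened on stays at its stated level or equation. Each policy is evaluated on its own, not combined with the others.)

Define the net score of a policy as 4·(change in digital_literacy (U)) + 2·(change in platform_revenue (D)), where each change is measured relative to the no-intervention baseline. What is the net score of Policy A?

-336

Baseline:
  J = 110
  Y = 32
  D = 3 + 5·32 = 163
  U = -54 + 5·110 − 3·32 − 2·163 = 74
Policy A (Y + 8):
  J = 110
  Y = 32 + 8 = 40
  D = 3 + 5·40 = 203
  U = -54 + 5·110 − 3·40 − 2·203 = -30
ΔU = -30 − 74 = -104; ΔD = 203 − 163 = 40
Score = 4·(-104) + 2·40 = -336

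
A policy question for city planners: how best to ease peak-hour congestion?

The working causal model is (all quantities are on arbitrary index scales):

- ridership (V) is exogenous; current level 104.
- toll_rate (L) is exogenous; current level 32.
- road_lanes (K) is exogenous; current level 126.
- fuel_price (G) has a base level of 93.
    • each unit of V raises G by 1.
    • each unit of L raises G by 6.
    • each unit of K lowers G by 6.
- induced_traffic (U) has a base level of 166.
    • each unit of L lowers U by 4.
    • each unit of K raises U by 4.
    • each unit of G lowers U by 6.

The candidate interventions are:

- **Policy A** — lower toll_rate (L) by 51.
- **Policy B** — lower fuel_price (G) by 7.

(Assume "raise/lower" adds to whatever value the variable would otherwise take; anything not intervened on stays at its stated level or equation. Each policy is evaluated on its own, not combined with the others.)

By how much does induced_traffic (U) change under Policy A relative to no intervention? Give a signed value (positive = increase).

2040

Baseline:
  V = 104
  L = 32
  K = 126
  G = 93 + 104 + 6·32 − 6·126 = -367
  U = 166 − 4·32 + 4·126 − 6·(-367) = 2744
Policy A (L − 51):
  V = 104
  L = 32 − 51 = -19
  K = 126
  G = 93 + 104 + 6·(-19) − 6·126 = -673
  U = 166 − 4·(-19) + 4·126 − 6·(-673) = 4784
Change in U: 4784 − 2744 = 2040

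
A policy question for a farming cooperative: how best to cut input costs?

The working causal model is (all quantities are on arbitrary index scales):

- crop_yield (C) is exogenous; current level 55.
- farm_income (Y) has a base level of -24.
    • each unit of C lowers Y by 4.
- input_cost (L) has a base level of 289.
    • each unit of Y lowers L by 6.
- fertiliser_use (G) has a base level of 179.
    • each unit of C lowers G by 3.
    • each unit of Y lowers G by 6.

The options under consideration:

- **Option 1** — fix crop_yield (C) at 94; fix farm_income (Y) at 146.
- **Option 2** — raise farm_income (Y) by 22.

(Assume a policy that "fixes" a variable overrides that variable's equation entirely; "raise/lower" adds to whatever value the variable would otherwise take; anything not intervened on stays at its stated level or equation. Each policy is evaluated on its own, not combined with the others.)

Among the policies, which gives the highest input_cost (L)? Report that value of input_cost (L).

1621

Option 1 (C := 94, Y := 146):
  C = 94
  Y = 146
  L = 289 − 6·146 = -587
Option 2 (Y + 22):
  C = 55
  Y = -24 − 4·55 (+22 from intervention) = -222
  L = 289 − 6·(-222) = 1621
Comparing — Option 1: L=-587, Option 2: L=1621. Highest is 1621 (Option 2).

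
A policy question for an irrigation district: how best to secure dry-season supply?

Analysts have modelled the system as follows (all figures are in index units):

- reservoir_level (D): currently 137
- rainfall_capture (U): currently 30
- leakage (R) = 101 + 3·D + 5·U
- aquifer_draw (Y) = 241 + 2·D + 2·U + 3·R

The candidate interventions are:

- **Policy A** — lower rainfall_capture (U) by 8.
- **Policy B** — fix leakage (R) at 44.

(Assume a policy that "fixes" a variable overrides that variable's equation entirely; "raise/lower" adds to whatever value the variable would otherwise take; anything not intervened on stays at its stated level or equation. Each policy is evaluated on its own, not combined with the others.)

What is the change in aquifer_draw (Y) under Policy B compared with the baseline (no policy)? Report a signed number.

-1854

Baseline:
  D = 137
  U = 30
  R = 101 + 3·137 + 5·30 = 662
  Y = 241 + 2·137 + 2·30 + 3·662 = 2561
Policy B (R := 44):
  D = 137
  U = 30
  R = 44
  Y = 241 + 2·137 + 2·30 + 3·44 = 707
Change in Y: 707 − 2561 = -1854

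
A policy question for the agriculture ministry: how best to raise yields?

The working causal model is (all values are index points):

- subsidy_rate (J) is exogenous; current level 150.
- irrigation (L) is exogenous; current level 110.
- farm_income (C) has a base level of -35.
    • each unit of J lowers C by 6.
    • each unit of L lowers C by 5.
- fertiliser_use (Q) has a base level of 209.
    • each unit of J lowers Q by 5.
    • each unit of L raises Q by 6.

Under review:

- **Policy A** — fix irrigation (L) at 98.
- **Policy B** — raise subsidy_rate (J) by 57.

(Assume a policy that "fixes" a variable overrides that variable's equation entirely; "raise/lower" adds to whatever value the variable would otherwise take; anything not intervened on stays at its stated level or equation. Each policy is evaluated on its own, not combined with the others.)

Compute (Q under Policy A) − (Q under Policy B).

Policy A (L := 98):
  J = 150
  L = 98
  Q = 209 − 5·150 + 6·98 = 47
Policy B (J + 57):
  J = 150 + 57 = 207
  L = 110
  Q = 209 − 5·207 + 6·110 = -166
Q: 47 − (-166) = 213

213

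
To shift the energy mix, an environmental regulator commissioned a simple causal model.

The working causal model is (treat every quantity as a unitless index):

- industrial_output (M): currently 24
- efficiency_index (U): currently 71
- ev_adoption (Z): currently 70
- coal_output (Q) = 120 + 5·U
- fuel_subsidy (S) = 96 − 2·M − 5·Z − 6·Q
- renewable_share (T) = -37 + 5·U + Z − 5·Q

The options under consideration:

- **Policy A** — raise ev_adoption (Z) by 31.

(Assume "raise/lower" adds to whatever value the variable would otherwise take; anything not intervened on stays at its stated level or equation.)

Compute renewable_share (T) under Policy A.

Policy A (Z + 31):
  U = 71
  Z = 70 + 31 = 101
  Q = 120 + 5·71 = 475
  T = -37 + 5·71 + 101 − 5·475 = -1956

-1956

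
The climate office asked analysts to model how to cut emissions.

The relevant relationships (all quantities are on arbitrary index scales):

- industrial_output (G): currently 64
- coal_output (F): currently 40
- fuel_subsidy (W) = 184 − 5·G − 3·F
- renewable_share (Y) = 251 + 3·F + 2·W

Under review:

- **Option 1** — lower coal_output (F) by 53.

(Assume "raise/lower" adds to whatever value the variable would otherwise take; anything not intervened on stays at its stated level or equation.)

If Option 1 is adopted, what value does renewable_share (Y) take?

Option 1 (F − 53):
  G = 64
  F = 40 − 53 = -13
  W = 184 − 5·64 − 3·(-13) = -97
  Y = 251 + 3·(-13) + 2·(-97) = 18

18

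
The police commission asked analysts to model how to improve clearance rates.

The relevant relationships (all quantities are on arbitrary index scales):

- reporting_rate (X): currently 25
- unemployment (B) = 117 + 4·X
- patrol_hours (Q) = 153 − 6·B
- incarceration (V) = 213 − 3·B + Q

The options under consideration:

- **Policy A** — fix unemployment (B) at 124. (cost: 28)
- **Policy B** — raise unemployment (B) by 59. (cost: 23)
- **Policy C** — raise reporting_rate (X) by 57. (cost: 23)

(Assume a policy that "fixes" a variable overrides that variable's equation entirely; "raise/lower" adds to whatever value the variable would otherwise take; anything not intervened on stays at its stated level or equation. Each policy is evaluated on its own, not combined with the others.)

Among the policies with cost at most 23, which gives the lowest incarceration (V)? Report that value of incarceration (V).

Policy B (B + 59):
  X = 25
  B = 117 + 4·25 (+59 from intervention) = 276
  Q = 153 − 6·276 = -1503
  V = 213 − 3·276 + (-1503) = -2118
Policy C (X + 57):
  X = 25 + 57 = 82
  B = 117 + 4·82 = 445
  Q = 153 − 6·445 = -2517
  V = 213 − 3·445 + (-2517) = -3639
Comparing — Policy B: V=-2118, Policy C: V=-3639. Lowest is -3639 (Policy C).

-3639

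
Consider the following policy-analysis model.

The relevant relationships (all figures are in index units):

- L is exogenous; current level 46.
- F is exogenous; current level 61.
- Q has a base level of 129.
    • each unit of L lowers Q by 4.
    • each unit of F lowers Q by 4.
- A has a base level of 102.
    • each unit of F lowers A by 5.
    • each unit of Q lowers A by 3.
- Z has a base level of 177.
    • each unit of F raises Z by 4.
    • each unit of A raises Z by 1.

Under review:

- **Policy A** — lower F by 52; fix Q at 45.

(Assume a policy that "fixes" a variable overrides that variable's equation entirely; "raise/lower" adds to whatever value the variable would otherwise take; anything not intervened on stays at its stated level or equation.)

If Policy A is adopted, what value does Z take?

135

Policy A (F − 52, Q := 45):
  L = 46
  F = 61 − 52 = 9
  Q = 45
  A = 102 − 5·9 − 3·45 = -78
  Z = 177 + 4·9 + (-78) = 135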